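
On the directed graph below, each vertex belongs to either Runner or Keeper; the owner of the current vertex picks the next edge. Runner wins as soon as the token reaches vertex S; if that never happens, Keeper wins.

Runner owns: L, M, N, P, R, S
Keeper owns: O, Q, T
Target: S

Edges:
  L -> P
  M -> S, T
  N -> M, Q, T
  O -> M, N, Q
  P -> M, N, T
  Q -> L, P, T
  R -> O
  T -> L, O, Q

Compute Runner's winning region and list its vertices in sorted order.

L, M, N, P, S

A0 = {S}
A1: add {M} — M (Runner) has M→S.
A2: add {N, P} — N (Runner) has N→M; P (Runner) has P→M.
A3: add {L} — L (Runner) has L→P.
A4 = A3; e.g. O (Keeper) can still go to Q. Fixed point.
Runner's winning region = {L, M, N, P, S}.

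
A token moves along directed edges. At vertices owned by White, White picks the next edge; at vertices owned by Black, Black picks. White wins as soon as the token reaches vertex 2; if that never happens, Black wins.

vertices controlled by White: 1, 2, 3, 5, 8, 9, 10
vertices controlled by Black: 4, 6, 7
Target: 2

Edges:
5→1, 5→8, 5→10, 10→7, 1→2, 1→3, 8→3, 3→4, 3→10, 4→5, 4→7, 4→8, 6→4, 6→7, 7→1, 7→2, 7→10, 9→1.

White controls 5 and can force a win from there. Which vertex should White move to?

1

A0 = {2}
A1: add {1} — 1 (White) has 1→2.
A2: add {5, 9} — 5 (White) has 5→1; 9 (White) has 9→1.
A3 = A2; e.g. 3 (White) has no edge into A2. Fixed point.
From 5, successor 1 is in the attractor (rank 1); the other successors 8, 10 are not.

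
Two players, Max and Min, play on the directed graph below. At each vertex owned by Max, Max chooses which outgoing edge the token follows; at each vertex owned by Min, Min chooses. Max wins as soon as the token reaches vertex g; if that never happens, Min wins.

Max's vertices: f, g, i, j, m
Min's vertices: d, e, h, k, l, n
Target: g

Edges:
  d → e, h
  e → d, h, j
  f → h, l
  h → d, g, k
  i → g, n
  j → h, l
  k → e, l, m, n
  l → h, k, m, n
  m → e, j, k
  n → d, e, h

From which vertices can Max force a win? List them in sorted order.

A0 = {g}
A1: add {i} — i (Max) has i→g.
A2 = A1; e.g. d (Min) can still go to e. Fixed point.
Max's winning region = {g, i}.

g, i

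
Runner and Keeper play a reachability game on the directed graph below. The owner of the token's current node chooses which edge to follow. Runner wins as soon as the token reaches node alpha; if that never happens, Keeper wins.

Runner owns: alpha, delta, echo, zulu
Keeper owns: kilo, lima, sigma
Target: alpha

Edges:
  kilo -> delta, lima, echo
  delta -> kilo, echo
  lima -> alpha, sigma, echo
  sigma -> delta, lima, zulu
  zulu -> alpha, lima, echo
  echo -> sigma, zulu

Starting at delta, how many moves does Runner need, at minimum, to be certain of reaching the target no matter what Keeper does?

A0 = {alpha}
A1: add {zulu} — zulu (Runner) has zulu→alpha.
A2: add {echo} — echo (Runner) has echo→zulu.
A3: add {delta} — delta (Runner) has delta→echo.
A4 = A3; e.g. kilo (Keeper) can still go to lima. Fixed point.
delta enters the attractor at level 3, so Runner can force the target in 3 moves from there.

3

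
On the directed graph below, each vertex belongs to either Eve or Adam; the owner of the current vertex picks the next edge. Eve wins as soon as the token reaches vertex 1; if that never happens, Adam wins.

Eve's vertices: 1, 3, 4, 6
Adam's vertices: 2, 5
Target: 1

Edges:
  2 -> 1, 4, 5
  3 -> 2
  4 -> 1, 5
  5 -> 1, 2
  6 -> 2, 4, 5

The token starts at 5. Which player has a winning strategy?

A0 = {1}
A1: add {4} — 4 (Eve) has 4→1.
A2: add {6} — 6 (Eve) has 6→4.
A3 = A2; e.g. 2 (Adam) can still go to 5. Fixed point.
5 never enters the attractor, so Adam can avoid the target forever.

Adam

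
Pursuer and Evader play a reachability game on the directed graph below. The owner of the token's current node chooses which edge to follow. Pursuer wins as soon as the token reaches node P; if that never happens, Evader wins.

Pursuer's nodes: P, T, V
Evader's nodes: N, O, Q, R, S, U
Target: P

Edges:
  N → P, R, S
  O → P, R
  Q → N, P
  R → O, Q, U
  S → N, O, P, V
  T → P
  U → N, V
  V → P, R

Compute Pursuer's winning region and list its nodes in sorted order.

A0 = {P}
A1: add {T, V} — T (Pursuer) has T→P; V (Pursuer) has V→P.
A2 = A1; e.g. N (Evader) can still go to R. Fixed point.
Pursuer's winning region = {P, T, V}.

P, T, V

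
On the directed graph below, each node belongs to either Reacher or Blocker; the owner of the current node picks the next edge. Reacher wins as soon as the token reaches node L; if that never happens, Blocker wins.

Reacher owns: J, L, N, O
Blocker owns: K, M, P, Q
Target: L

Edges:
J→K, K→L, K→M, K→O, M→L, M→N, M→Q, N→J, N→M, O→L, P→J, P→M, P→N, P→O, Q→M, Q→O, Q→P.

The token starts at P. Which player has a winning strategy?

Blocker

A0 = {L}
A1: add {O} — O (Reacher) has O→L.
A2 = A1; e.g. J (Reacher) has no edge into A1. Fixed point.
P never enters the attractor, so Blocker can avoid the target forever.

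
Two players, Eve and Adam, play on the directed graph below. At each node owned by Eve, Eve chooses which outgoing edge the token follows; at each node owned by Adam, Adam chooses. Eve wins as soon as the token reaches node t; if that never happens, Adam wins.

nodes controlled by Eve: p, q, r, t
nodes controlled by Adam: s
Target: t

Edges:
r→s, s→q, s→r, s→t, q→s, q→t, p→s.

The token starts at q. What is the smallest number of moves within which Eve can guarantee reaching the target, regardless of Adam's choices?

A0 = {t}
A1: add {q} — q (Eve) has q→t.
A2 = A1; e.g. p (Eve) has no edge into A1. Fixed point.
q enters the attractor at level 1, so Eve can force the target in 1 move from there.

1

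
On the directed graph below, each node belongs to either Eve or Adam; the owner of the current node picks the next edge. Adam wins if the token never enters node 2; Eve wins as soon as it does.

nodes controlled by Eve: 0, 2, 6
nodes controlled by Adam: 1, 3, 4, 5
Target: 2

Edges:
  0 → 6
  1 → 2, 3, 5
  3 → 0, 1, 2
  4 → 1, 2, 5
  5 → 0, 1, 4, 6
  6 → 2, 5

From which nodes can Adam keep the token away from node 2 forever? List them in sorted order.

A0 = {2}
A1: add {6} — 6 (Eve) has 6→2.
A2: add {0} — 0 (Eve) has 0→6.
A3 = A2; e.g. 1 (Adam) can still go to 3. Fixed point.
Eve's attractor = {0, 2, 6}; Adam avoids the target exactly from the complement.

1, 3, 4, 5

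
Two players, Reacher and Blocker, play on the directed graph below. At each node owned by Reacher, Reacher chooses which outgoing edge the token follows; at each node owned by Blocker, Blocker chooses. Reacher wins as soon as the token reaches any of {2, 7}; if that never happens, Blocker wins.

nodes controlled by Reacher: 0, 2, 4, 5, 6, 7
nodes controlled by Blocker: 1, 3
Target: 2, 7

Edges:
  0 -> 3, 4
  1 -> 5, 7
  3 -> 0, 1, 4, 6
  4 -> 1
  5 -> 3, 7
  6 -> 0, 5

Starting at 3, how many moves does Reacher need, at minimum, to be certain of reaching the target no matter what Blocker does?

A0 = {2, 7}
A1: add {5} — 5 (Reacher) has 5→7.
A2: add {1, 6} — 1 (Blocker): all of {5, 7} already in; 6 (Reacher) has 6→5.
A3: add {4} — 4 (Reacher) has 4→1.
A4: add {0} — 0 (Reacher) has 0→4.
A5: add {3} — 3 (Blocker): all of {0, 1, 4, 6} already in.
A5 = all vertices. Fixed point.
3 enters the attractor at level 5, so Reacher can force the target in 5 moves from there.

5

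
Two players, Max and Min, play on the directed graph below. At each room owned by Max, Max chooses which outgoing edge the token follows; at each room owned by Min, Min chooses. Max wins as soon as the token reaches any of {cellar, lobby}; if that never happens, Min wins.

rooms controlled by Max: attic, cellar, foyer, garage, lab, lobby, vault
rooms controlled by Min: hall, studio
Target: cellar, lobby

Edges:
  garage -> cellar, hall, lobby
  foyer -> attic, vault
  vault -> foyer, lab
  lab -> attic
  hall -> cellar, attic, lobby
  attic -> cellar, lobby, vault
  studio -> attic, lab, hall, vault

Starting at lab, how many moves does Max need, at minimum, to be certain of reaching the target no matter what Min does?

2

A0 = {cellar, lobby}
A1: add {attic, garage} — attic (Max) has attic→cellar; garage (Max) has garage→cellar.
A2: add {foyer, hall, lab} — foyer (Max) has foyer→attic; lab (Max) has lab→attic; hall (Min): all of {cellar, attic, lobby} already in.
lab enters the attractor at level 2, so Max can force the target in 2 moves from there.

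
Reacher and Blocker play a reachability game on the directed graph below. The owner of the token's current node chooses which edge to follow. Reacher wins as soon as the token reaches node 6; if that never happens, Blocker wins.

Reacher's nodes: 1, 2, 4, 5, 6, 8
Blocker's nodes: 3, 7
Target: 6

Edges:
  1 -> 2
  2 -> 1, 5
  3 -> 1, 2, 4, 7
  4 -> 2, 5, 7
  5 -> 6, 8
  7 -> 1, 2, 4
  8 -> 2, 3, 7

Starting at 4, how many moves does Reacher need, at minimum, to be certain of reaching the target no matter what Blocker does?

A0 = {6}
A1: add {5} — 5 (Reacher) has 5→6.
A2: add {2, 4} — 2 (Reacher) has 2→5; 4 (Reacher) has 4→5.
4 enters the attractor at level 2, so Reacher can force the target in 2 moves from there.

2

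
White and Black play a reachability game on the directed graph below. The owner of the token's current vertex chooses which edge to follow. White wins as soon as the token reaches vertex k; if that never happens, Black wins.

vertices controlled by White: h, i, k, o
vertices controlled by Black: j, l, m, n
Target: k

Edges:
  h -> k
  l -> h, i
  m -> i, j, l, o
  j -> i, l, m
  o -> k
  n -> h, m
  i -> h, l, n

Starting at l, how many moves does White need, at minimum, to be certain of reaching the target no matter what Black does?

3

A0 = {k}
A1: add {h, o} — h (White) has h→k; o (White) has o→k.
A2: add {i} — i (White) has i→h.
A3: add {l} — l (Black): all of {h, i} already in.
A4 = A3; e.g. j (Black) can still go to m. Fixed point.
l enters the attractor at level 3, so White can force the target in 3 moves from there.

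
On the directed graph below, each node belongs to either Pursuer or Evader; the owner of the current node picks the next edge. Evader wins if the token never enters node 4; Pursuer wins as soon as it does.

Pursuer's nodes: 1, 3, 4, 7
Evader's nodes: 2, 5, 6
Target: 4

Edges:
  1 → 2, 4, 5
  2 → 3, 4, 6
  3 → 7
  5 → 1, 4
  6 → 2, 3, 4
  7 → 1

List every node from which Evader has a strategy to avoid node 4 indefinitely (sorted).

A0 = {4}
A1: add {1} — 1 (Pursuer) has 1→4.
A2: add {5, 7} — 5 (Evader): all of {1, 4} already in; 7 (Pursuer) has 7→1.
A3: add {3} — 3 (Pursuer) has 3→7.
A4 = A3; e.g. 2 (Evader) can still go to 6. Fixed point.
Pursuer's attractor = {1, 3, 4, 5, 7}; Evader avoids the target exactly from the complement.

2, 6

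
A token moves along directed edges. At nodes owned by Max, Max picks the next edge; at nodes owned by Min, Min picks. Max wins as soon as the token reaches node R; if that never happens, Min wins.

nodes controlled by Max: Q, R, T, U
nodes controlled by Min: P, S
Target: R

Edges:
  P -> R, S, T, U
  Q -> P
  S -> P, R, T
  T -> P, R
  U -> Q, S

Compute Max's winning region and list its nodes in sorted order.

A0 = {R}
A1: add {T} — T (Max) has T→R.
A2 = A1; e.g. P (Min) can still go to S. Fixed point.
Max's winning region = {R, T}.

R, T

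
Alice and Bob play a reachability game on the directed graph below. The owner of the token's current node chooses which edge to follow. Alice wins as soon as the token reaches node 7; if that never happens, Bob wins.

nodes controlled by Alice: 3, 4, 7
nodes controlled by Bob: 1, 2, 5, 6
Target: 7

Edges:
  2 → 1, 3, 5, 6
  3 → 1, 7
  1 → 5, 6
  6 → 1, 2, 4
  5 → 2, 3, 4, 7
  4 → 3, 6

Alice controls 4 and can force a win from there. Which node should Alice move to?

A0 = {7}
A1: add {3} — 3 (Alice) has 3→7.
A2: add {4} — 4 (Alice) has 4→3.
A3 = A2; e.g. 1 (Bob) can still go to 5. Fixed point.
From 4, successor 3 is in the attractor (rank 1); the other successor 6 is not.

3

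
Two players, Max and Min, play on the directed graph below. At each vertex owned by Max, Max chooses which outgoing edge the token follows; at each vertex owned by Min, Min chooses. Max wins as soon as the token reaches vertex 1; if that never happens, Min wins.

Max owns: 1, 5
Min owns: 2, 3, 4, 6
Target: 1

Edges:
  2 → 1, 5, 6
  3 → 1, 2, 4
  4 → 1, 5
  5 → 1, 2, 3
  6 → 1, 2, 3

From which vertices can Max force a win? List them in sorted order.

A0 = {1}
A1: add {5} — 5 (Max) has 5→1.
A2: add {4} — 4 (Min): all of {1, 5} already in.
A3 = A2; e.g. 2 (Min) can still go to 6. Fixed point.
Max's winning region = {1, 4, 5}.

1, 4, 5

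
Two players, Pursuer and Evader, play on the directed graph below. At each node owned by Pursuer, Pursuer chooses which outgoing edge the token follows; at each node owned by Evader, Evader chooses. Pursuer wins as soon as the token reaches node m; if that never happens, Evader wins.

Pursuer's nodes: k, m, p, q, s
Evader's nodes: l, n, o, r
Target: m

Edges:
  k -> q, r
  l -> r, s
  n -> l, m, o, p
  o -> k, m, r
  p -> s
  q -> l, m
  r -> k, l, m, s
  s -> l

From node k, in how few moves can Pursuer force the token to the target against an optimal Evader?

A0 = {m}
A1: add {q} — q (Pursuer) has q→m.
A2: add {k} — k (Pursuer) has k→q.
A3 = A2; e.g. l (Evader) can still go to r. Fixed point.
k enters the attractor at level 2, so Pursuer can force the target in 2 moves from there.

2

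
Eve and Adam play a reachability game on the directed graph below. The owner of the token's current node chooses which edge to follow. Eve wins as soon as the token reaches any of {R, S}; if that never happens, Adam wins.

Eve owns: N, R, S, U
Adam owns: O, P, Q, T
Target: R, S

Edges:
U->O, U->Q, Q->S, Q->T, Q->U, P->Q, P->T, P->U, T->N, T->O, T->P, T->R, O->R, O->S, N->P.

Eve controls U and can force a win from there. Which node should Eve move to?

A0 = {R, S}
A1: add {O} — O (Adam): all of {R, S} already in.
A2: add {U} — U (Eve) has U→O.
A3 = A2; e.g. N (Eve) has no edge into A2. Fixed point.
From U, successor O is in the attractor (rank 1); the other successor Q is not.

O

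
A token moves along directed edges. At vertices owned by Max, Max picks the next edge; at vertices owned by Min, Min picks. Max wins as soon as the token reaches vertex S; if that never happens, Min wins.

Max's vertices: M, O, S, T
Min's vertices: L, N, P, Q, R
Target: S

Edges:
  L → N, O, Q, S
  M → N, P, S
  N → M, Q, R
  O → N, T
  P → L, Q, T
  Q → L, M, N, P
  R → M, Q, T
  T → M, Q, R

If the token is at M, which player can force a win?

Max

A0 = {S}
A1: add {M} — M (Max) has M→S.
M ∈ A1, so Max can force the target.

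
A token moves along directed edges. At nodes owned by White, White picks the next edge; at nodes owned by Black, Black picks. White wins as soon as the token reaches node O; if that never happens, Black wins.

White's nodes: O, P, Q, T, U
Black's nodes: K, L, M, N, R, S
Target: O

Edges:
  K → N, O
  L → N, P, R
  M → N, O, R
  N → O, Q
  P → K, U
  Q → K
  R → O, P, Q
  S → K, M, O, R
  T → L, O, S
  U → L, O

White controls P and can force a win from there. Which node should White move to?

A0 = {O}
A1: add {T, U} — T (White) has T→O; U (White) has U→O.
A2: add {P} — P (White) has P→U.
A3 = A2; e.g. K (Black) can still go to N. Fixed point.
From P, successor U is in the attractor (rank 1); the other successor K is not.

U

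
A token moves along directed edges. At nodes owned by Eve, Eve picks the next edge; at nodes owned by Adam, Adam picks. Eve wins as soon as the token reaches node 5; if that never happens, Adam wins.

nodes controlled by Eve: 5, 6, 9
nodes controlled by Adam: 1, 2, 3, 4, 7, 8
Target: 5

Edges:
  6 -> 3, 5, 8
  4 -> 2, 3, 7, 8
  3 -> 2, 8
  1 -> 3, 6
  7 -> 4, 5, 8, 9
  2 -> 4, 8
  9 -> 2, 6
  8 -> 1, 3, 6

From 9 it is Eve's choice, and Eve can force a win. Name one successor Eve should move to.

6

A0 = {5}
A1: add {6} — 6 (Eve) has 6→5.
A2: add {9} — 9 (Eve) has 9→6.
A3 = A2; e.g. 1 (Adam) can still go to 3. Fixed point.
From 9, successor 6 is in the attractor (rank 1); the other successor 2 is not.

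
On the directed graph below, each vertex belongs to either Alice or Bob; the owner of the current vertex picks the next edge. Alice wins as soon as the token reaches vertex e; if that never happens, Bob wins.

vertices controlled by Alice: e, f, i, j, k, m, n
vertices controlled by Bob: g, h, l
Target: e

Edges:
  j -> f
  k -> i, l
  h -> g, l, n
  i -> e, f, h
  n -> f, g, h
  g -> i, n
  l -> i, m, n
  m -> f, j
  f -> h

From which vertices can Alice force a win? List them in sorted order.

e, i, k

A0 = {e}
A1: add {i} — i (Alice) has i→e.
A2: add {k} — k (Alice) has k→i.
A3 = A2; e.g. f (Alice) has no edge into A2. Fixed point.
Alice's winning region = {e, i, k}.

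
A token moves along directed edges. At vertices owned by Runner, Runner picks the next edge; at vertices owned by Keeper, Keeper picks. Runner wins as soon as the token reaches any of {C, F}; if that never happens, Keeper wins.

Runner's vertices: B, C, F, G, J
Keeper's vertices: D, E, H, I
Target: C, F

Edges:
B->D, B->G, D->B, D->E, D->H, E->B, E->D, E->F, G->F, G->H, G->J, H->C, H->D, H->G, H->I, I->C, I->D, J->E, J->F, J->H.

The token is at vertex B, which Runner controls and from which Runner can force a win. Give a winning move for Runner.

A0 = {C, F}
A1: add {G, J} — G (Runner) has G→F; J (Runner) has J→F.
A2: add {B} — B (Runner) has B→G.
A3 = A2; e.g. D (Keeper) can still go to E. Fixed point.
From B, successor G is in the attractor (rank 1); the other successor D is not.

G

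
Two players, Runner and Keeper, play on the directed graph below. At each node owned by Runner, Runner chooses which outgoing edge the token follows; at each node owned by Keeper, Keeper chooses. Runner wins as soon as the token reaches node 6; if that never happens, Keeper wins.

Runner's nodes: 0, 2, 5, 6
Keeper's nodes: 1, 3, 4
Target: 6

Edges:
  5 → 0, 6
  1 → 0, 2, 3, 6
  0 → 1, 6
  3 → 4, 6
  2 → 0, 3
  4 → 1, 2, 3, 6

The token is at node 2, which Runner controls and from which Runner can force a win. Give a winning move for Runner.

0

A0 = {6}
A1: add {0, 5} — 0 (Runner) has 0→6; 5 (Runner) has 5→6.
A2: add {2} — 2 (Runner) has 2→0.
A3 = A2; e.g. 1 (Keeper) can still go to 3. Fixed point.
From 2, successor 0 is in the attractor (rank 1); the other successor 3 is not.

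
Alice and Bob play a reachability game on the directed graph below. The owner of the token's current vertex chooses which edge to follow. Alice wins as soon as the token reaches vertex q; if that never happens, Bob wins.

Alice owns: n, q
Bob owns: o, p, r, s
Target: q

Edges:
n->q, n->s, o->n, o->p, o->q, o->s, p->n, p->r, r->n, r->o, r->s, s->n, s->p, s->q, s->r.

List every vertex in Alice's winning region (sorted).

n, q

A0 = {q}
A1: add {n} — n (Alice) has n→q.
A2 = A1; e.g. o (Bob) can still go to p. Fixed point.
Alice's winning region = {n, q}.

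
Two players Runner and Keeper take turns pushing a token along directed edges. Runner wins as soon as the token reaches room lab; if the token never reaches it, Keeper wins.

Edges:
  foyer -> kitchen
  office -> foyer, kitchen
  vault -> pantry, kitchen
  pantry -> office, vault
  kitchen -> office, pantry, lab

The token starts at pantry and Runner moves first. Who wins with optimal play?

Keeper

Track states (vertex, player-to-move).
A0 = {(lab,Runner), (lab,Keeper)}
A1: add {(kitchen,Runner)}.
A2: add {(foyer,Keeper)}.
A3: add {(office,Runner)}.
A4 = A3; e.g. (foyer,Runner) stays out. (pantry,Runner) never enters ⇒ Keeper avoids the target.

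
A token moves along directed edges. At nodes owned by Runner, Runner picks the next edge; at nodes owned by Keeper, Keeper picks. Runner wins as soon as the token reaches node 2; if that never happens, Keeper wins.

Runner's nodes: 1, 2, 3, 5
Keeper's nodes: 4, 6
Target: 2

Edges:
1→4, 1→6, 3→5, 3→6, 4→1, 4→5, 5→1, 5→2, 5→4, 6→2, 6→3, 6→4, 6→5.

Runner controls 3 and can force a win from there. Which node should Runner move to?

5

A0 = {2}
A1: add {5} — 5 (Runner) has 5→2.
A2: add {3} — 3 (Runner) has 3→5.
A3 = A2; e.g. 1 (Runner) has no edge into A2. Fixed point.
From 3, successor 5 is in the attractor (rank 1); the other successor 6 is not.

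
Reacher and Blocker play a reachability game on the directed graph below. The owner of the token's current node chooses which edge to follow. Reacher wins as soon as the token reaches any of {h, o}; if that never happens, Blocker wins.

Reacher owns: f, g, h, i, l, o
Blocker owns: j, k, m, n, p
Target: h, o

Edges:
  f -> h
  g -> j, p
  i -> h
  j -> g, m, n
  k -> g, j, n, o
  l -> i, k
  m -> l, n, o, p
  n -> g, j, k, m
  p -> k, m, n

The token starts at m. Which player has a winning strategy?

A0 = {h, o}
A1: add {f, i} — f (Reacher) has f→h; i (Reacher) has i→h.
A2: add {l} — l (Reacher) has l→i.
A3 = A2; e.g. g (Reacher) has no edge into A2. Fixed point.
m never enters the attractor, so Blocker can avoid the target forever.

Blocker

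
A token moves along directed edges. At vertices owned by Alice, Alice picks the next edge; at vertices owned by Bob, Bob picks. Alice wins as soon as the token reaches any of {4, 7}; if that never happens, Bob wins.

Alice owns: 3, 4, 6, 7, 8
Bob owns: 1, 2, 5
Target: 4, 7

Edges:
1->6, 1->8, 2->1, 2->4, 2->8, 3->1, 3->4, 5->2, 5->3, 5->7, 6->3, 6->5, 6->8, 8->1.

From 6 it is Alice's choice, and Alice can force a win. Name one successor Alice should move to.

A0 = {4, 7}
A1: add {3} — 3 (Alice) has 3→4.
A2: add {6} — 6 (Alice) has 6→3.
A3 = A2; e.g. 1 (Bob) can still go to 8. Fixed point.
From 6, successor 3 is in the attractor (rank 1); the other successors 5, 8 are not.

3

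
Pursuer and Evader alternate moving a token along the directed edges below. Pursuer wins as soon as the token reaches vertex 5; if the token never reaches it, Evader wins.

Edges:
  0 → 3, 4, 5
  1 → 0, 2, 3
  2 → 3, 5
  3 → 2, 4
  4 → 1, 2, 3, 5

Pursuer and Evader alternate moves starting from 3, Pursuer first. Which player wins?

Track states (vertex, player-to-move).
A0 = {(5,Pursuer), (5,Evader)}
A1: add {(0,Pursuer), (2,Pursuer), (4,Pursuer)}.
A2: add {(3,Evader)}.
A3: add {(1,Pursuer)}.
A4 = A3; e.g. (0,Evader) stays out. (3,Pursuer) never enters ⇒ Evader avoids the target.

Evader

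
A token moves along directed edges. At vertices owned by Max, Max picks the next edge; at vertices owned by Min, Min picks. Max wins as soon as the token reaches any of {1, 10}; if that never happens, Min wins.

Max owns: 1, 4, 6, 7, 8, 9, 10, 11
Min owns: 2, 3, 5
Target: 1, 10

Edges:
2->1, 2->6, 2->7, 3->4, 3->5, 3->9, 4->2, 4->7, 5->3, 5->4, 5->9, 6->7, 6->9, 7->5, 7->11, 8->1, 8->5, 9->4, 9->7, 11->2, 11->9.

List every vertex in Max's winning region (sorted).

1, 8, 10

A0 = {1, 10}
A1: add {8} — 8 (Max) has 8→1.
A2 = A1; e.g. 2 (Min) can still go to 6. Fixed point.
Max's winning region = {1, 8, 10}.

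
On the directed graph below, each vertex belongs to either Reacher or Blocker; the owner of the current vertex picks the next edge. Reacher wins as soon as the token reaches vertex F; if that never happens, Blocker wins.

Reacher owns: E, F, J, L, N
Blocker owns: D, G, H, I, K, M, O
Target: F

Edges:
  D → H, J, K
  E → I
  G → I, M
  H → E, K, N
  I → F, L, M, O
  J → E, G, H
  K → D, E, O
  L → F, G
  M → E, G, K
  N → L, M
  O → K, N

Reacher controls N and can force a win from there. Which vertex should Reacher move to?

A0 = {F}
A1: add {L} — L (Reacher) has L→F.
A2: add {N} — N (Reacher) has N→L.
A3 = A2; e.g. D (Blocker) can still go to H. Fixed point.
From N, successor L is in the attractor (rank 1); the other successor M is not.

L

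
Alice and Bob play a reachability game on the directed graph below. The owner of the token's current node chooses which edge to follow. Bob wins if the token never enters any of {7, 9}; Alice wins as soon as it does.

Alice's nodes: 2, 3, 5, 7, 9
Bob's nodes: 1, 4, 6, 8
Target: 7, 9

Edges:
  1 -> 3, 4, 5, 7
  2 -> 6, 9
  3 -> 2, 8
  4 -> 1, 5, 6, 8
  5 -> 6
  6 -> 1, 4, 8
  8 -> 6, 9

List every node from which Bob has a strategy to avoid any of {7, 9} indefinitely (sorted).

1, 4, 5, 6, 8

A0 = {7, 9}
A1: add {2} — 2 (Alice) has 2→9.
A2: add {3} — 3 (Alice) has 3→2.
A3 = A2; e.g. 1 (Bob) can still go to 4. Fixed point.
Alice's attractor = {2, 3, 7, 9}; Bob avoids the target exactly from the complement.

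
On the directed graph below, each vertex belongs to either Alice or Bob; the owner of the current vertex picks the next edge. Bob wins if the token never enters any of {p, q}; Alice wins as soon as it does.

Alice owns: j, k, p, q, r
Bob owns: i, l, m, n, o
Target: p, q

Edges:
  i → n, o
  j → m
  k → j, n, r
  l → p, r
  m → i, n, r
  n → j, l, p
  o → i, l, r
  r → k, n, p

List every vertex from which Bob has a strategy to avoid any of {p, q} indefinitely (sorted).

A0 = {p, q}
A1: add {r} — r (Alice) has r→p.
A2: add {k, l} — k (Alice) has k→r; l (Bob): all of {p, r} already in.
A3 = A2; e.g. i (Bob) can still go to n. Fixed point.
Alice's attractor = {k, l, p, q, r}; Bob avoids the target exactly from the complement.

i, j, m, n, o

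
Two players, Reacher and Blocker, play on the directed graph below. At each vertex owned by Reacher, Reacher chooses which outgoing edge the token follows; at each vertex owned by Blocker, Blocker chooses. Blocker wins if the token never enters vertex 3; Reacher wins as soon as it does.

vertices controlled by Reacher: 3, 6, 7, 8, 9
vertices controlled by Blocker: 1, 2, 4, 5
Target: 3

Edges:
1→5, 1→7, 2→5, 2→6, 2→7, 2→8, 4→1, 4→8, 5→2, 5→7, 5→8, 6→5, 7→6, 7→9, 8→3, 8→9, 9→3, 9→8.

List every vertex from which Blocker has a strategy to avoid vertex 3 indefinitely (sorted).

1, 2, 4, 5, 6

A0 = {3}
A1: add {8, 9} — 8 (Reacher) has 8→3; 9 (Reacher) has 9→3.
A2: add {7} — 7 (Reacher) has 7→9.
A3 = A2; e.g. 1 (Blocker) can still go to 5. Fixed point.
Reacher's attractor = {3, 7, 8, 9}; Blocker avoids the target exactly from the complement.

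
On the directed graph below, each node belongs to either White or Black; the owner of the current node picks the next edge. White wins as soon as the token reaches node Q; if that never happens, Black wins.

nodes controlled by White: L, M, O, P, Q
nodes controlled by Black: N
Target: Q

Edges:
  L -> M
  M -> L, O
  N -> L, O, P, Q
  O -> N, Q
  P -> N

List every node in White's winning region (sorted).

A0 = {Q}
A1: add {O} — O (White) has O→Q.
A2: add {M} — M (White) has M→O.
A3: add {L} — L (White) has L→M.
A4 = A3; e.g. N (Black) can still go to P. Fixed point.
White's winning region = {L, M, O, Q}.

L, M, O, Q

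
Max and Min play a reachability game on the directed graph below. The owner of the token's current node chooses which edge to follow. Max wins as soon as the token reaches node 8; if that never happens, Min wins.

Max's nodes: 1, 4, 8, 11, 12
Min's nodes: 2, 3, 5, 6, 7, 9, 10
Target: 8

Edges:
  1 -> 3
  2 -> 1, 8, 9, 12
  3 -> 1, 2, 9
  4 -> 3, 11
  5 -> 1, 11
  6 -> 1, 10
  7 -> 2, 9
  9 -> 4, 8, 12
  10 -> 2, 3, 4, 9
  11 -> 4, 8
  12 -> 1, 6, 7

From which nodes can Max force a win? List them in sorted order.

4, 8, 11

A0 = {8}
A1: add {11} — 11 (Max) has 11→8.
A2: add {4} — 4 (Max) has 4→11.
A3 = A2; e.g. 1 (Max) has no edge into A2. Fixed point.
Max's winning region = {4, 8, 11}.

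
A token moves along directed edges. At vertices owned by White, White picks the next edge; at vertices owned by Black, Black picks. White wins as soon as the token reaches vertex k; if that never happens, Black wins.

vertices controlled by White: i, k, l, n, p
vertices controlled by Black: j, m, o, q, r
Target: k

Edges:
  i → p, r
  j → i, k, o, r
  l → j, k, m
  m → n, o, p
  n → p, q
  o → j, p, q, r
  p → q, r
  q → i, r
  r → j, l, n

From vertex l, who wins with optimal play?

White

A0 = {k}
A1: add {l} — l (White) has l→k.
A2 = A1; e.g. i (White) has no edge into A1. Fixed point.
l ∈ A1, so White can force the target.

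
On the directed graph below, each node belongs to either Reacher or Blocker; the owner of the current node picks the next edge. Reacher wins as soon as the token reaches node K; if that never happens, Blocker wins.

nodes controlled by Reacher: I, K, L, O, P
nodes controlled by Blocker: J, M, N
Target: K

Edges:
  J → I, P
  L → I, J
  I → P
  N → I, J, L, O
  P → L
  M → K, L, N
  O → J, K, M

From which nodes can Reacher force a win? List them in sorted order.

K, O

A0 = {K}
A1: add {O} — O (Reacher) has O→K.
A2 = A1; e.g. I (Reacher) has no edge into A1. Fixed point.
Reacher's winning region = {K, O}.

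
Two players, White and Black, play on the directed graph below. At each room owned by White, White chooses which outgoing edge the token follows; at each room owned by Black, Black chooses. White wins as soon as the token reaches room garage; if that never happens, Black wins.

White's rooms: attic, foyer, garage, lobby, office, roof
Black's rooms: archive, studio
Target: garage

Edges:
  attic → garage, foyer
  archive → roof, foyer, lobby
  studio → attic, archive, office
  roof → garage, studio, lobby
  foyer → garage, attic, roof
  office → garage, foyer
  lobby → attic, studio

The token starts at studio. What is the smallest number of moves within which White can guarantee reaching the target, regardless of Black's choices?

A0 = {garage}
A1: add {attic, foyer, office, roof} — attic (White) has attic→garage; roof (White) has roof→garage; foyer (White) has foyer→garage; office (White) has office→garage.
A2: add {lobby} — lobby (White) has lobby→attic.
A3: add {archive} — archive (Black): all of {roof, foyer, lobby} already in.
A4: add {studio} — studio (Black): all of {attic, archive, office} already in.
A4 = all vertices. Fixed point.
studio enters the attractor at level 4, so White can force the target in 4 moves from there.

4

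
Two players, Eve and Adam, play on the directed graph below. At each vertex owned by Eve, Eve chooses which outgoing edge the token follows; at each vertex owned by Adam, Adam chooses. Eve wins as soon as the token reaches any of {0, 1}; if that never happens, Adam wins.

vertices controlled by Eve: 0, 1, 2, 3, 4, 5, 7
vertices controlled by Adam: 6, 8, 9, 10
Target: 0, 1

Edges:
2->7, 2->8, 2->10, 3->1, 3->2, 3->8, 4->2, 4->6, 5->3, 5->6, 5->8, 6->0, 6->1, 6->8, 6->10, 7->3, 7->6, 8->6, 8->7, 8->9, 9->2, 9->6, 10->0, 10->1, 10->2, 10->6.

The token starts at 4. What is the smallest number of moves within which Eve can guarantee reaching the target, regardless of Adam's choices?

A0 = {0, 1}
A1: add {3} — 3 (Eve) has 3→1.
A2: add {5, 7} — 5 (Eve) has 5→3; 7 (Eve) has 7→3.
A3: add {2} — 2 (Eve) has 2→7.
A4: add {4} — 4 (Eve) has 4→2.
A5 = A4; e.g. 6 (Adam) can still go to 8. Fixed point.
4 enters the attractor at level 4, so Eve can force the target in 4 moves from there.

4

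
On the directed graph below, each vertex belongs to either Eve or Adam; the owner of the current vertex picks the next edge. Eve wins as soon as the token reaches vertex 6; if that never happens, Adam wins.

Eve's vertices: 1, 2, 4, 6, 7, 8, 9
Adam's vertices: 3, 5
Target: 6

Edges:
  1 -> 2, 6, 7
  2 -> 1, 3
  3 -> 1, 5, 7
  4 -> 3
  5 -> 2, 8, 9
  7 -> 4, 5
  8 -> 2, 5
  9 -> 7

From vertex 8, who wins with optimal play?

Eve

A0 = {6}
A1: add {1} — 1 (Eve) has 1→6.
A2: add {2} — 2 (Eve) has 2→1.
A3: add {8} — 8 (Eve) has 8→2.
A4 = A3; e.g. 3 (Adam) can still go to 5. Fixed point.
8 ∈ A3, so Eve can force the target.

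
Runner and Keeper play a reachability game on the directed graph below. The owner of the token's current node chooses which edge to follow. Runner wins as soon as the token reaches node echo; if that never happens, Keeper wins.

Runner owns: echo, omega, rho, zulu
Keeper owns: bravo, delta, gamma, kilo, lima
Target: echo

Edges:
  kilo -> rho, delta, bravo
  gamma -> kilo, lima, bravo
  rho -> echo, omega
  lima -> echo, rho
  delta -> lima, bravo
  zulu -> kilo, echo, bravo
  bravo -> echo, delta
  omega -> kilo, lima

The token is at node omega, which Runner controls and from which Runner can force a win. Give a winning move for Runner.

lima

A0 = {echo}
A1: add {rho, zulu} — rho (Runner) has rho→echo; zulu (Runner) has zulu→echo.
A2: add {lima} — lima (Keeper): all of {echo, rho} already in.
A3: add {omega} — omega (Runner) has omega→lima.
A4 = A3; e.g. kilo (Keeper) can still go to delta. Fixed point.
From omega, successor lima is in the attractor (rank 2); the other successor kilo is not.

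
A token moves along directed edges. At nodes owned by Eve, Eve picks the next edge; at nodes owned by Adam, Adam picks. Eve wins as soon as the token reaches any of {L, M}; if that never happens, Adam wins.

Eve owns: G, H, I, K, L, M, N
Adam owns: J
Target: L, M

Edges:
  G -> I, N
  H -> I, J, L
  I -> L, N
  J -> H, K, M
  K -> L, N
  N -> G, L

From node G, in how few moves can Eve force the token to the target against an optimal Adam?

2

A0 = {L, M}
A1: add {H, I, K, N} — H (Eve) has H→L; I (Eve) has I→L; K (Eve) has K→L; N (Eve) has N→L.
A2: add {G, J} — G (Eve) has G→I; J (Adam): all of {H, K, M} already in.
A2 = all vertices. Fixed point.
G enters the attractor at level 2, so Eve can force the target in 2 moves from there.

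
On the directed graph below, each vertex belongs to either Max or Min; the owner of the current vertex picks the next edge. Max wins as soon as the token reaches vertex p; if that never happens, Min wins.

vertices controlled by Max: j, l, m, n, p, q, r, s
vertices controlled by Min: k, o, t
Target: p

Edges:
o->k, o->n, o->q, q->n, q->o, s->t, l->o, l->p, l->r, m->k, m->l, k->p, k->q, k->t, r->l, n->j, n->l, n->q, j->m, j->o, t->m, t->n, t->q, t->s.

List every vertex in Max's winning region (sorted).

A0 = {p}
A1: add {l} — l (Max) has l→p.
A2: add {m, n, r} — m (Max) has m→l; n (Max) has n→l; r (Max) has r→l.
A3: add {j, q} — j (Max) has j→m; q (Max) has q→n.
A4 = A3; e.g. k (Min) can still go to t. Fixed point.
Max's winning region = {j, l, m, n, p, q, r}.

j, l, m, n, p, q, r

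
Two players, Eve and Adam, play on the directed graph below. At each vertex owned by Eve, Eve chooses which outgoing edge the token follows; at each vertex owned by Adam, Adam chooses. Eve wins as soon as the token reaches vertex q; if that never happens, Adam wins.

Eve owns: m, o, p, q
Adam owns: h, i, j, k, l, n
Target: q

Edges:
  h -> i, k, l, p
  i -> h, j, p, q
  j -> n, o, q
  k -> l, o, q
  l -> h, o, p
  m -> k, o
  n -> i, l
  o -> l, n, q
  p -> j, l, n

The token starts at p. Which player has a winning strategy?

Adam

A0 = {q}
A1: add {o} — o (Eve) has o→q.
A2: add {m} — m (Eve) has m→o.
A3 = A2; e.g. h (Adam) can still go to i. Fixed point.
p never enters the attractor, so Adam can avoid the target forever.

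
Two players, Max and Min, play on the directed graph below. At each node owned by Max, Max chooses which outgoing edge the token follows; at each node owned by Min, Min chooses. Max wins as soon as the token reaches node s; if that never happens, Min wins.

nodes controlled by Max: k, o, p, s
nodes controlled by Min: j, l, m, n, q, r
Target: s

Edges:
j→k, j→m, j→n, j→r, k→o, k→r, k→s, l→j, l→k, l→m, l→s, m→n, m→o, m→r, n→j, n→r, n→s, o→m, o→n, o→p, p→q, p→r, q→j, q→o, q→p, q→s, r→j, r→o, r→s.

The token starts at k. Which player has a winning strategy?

Max

A0 = {s}
A1: add {k} — k (Max) has k→s.
A2 = A1; e.g. j (Min) can still go to m. Fixed point.
k ∈ A1, so Max can force the target.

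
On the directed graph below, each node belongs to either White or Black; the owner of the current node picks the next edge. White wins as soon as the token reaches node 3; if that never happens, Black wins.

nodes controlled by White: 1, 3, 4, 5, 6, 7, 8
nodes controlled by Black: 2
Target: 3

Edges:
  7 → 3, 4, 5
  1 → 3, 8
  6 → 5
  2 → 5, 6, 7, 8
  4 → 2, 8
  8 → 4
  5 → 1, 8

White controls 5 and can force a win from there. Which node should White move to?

A0 = {3}
A1: add {1, 7} — 1 (White) has 1→3; 7 (White) has 7→3.
A2: add {5} — 5 (White) has 5→1.
A3: add {6} — 6 (White) has 6→5.
A4 = A3; e.g. 2 (Black) can still go to 8. Fixed point.
From 5, successor 1 is in the attractor (rank 1); the other successor 8 is not.

1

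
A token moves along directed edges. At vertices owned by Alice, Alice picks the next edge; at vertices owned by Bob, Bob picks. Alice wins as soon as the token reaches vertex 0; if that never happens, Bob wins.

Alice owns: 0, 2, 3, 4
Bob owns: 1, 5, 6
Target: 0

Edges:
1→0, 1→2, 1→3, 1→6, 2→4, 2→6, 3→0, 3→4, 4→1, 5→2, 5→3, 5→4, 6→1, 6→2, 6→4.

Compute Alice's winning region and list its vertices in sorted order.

A0 = {0}
A1: add {3} — 3 (Alice) has 3→0.
A2 = A1; e.g. 1 (Bob) can still go to 2. Fixed point.
Alice's winning region = {0, 3}.

0, 3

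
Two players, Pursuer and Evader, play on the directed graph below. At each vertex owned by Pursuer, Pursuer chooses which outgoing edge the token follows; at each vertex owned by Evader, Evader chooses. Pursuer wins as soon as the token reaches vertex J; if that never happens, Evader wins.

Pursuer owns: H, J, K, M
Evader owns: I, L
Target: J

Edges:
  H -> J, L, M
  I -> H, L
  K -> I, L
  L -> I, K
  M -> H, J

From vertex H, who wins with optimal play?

Pursuer

A0 = {J}
A1: add {H, M} — H (Pursuer) has H→J; M (Pursuer) has M→J.
A2 = A1; e.g. I (Evader) can still go to L. Fixed point.
H ∈ A1, so Pursuer can force the target.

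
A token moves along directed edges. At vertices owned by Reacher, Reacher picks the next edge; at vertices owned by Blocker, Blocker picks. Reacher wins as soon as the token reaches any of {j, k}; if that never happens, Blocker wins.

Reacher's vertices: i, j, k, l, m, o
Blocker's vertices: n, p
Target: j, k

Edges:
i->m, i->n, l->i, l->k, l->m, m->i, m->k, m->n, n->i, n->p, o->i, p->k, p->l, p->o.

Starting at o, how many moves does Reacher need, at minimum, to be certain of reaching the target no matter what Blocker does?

A0 = {j, k}
A1: add {l, m} — l (Reacher) has l→k; m (Reacher) has m→k.
A2: add {i} — i (Reacher) has i→m.
A3: add {o} — o (Reacher) has o→i.
o enters the attractor at level 3, so Reacher can force the target in 3 moves from there.

3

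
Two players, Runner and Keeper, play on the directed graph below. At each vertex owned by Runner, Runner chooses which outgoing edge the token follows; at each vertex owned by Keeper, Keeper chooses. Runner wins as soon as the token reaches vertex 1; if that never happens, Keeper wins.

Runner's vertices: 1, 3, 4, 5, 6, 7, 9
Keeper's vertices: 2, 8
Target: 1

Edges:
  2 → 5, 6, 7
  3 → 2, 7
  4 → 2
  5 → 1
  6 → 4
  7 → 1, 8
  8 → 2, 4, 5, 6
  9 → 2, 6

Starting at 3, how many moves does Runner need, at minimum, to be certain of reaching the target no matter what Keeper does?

A0 = {1}
A1: add {5, 7} — 5 (Runner) has 5→1; 7 (Runner) has 7→1.
A2: add {3} — 3 (Runner) has 3→7.
A3 = A2; e.g. 2 (Keeper) can still go to 6. Fixed point.
3 enters the attractor at level 2, so Runner can force the target in 2 moves from there.

2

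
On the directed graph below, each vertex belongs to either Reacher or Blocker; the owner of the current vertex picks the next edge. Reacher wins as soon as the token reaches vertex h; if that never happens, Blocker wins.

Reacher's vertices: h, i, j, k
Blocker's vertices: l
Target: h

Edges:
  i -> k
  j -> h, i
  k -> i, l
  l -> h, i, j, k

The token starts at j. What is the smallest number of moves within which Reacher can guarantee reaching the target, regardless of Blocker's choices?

A0 = {h}
A1: add {j} — j (Reacher) has j→h.
A2 = A1; e.g. i (Reacher) has no edge into A1. Fixed point.
j enters the attractor at level 1, so Reacher can force the target in 1 move from there.

1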